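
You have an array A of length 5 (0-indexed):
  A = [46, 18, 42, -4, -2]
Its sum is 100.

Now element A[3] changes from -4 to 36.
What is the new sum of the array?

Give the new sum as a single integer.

Old value at index 3: -4
New value at index 3: 36
Delta = 36 - -4 = 40
New sum = old_sum + delta = 100 + (40) = 140

Answer: 140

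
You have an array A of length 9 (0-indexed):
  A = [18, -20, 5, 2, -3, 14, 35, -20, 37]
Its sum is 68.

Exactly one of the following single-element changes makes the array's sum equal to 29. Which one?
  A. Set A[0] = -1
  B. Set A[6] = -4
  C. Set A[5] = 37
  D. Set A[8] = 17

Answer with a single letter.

Answer: B

Derivation:
Option A: A[0] 18->-1, delta=-19, new_sum=68+(-19)=49
Option B: A[6] 35->-4, delta=-39, new_sum=68+(-39)=29 <-- matches target
Option C: A[5] 14->37, delta=23, new_sum=68+(23)=91
Option D: A[8] 37->17, delta=-20, new_sum=68+(-20)=48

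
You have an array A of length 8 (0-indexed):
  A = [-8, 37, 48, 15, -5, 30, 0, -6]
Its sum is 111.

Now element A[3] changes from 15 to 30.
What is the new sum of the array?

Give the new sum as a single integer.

Answer: 126

Derivation:
Old value at index 3: 15
New value at index 3: 30
Delta = 30 - 15 = 15
New sum = old_sum + delta = 111 + (15) = 126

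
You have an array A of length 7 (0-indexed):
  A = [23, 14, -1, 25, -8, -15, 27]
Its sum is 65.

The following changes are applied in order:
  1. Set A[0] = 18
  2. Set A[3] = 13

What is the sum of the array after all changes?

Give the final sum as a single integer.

Answer: 48

Derivation:
Initial sum: 65
Change 1: A[0] 23 -> 18, delta = -5, sum = 60
Change 2: A[3] 25 -> 13, delta = -12, sum = 48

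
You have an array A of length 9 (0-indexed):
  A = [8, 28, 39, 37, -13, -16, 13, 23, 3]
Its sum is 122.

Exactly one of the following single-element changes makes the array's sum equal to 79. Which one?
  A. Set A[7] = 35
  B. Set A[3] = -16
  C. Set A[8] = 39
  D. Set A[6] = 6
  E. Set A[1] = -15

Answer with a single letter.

Answer: E

Derivation:
Option A: A[7] 23->35, delta=12, new_sum=122+(12)=134
Option B: A[3] 37->-16, delta=-53, new_sum=122+(-53)=69
Option C: A[8] 3->39, delta=36, new_sum=122+(36)=158
Option D: A[6] 13->6, delta=-7, new_sum=122+(-7)=115
Option E: A[1] 28->-15, delta=-43, new_sum=122+(-43)=79 <-- matches target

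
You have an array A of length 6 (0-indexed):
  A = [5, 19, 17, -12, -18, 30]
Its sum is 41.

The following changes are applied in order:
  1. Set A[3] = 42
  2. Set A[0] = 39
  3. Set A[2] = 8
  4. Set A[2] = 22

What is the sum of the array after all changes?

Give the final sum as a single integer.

Answer: 134

Derivation:
Initial sum: 41
Change 1: A[3] -12 -> 42, delta = 54, sum = 95
Change 2: A[0] 5 -> 39, delta = 34, sum = 129
Change 3: A[2] 17 -> 8, delta = -9, sum = 120
Change 4: A[2] 8 -> 22, delta = 14, sum = 134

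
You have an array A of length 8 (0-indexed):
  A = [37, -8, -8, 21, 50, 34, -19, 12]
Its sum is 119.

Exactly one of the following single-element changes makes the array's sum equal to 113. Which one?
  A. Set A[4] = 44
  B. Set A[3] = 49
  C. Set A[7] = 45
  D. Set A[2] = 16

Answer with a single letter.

Option A: A[4] 50->44, delta=-6, new_sum=119+(-6)=113 <-- matches target
Option B: A[3] 21->49, delta=28, new_sum=119+(28)=147
Option C: A[7] 12->45, delta=33, new_sum=119+(33)=152
Option D: A[2] -8->16, delta=24, new_sum=119+(24)=143

Answer: A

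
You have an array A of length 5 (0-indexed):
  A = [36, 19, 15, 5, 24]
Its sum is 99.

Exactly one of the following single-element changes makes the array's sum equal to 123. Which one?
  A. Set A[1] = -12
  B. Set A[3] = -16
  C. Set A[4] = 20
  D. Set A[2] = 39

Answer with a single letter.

Option A: A[1] 19->-12, delta=-31, new_sum=99+(-31)=68
Option B: A[3] 5->-16, delta=-21, new_sum=99+(-21)=78
Option C: A[4] 24->20, delta=-4, new_sum=99+(-4)=95
Option D: A[2] 15->39, delta=24, new_sum=99+(24)=123 <-- matches target

Answer: D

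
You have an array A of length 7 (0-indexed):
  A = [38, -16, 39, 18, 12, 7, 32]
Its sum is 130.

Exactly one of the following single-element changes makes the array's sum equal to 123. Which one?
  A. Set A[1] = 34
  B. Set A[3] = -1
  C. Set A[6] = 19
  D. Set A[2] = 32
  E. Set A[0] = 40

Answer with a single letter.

Option A: A[1] -16->34, delta=50, new_sum=130+(50)=180
Option B: A[3] 18->-1, delta=-19, new_sum=130+(-19)=111
Option C: A[6] 32->19, delta=-13, new_sum=130+(-13)=117
Option D: A[2] 39->32, delta=-7, new_sum=130+(-7)=123 <-- matches target
Option E: A[0] 38->40, delta=2, new_sum=130+(2)=132

Answer: D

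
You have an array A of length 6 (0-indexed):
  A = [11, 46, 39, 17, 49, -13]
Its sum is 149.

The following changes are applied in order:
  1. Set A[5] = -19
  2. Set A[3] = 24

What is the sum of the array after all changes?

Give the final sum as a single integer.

Answer: 150

Derivation:
Initial sum: 149
Change 1: A[5] -13 -> -19, delta = -6, sum = 143
Change 2: A[3] 17 -> 24, delta = 7, sum = 150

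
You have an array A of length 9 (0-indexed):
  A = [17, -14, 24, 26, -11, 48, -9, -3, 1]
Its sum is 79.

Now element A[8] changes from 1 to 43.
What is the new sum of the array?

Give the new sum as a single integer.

Answer: 121

Derivation:
Old value at index 8: 1
New value at index 8: 43
Delta = 43 - 1 = 42
New sum = old_sum + delta = 79 + (42) = 121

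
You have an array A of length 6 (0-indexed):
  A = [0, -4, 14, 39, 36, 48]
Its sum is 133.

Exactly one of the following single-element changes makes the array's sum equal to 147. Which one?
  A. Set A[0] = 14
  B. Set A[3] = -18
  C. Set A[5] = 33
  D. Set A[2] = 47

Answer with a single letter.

Option A: A[0] 0->14, delta=14, new_sum=133+(14)=147 <-- matches target
Option B: A[3] 39->-18, delta=-57, new_sum=133+(-57)=76
Option C: A[5] 48->33, delta=-15, new_sum=133+(-15)=118
Option D: A[2] 14->47, delta=33, new_sum=133+(33)=166

Answer: A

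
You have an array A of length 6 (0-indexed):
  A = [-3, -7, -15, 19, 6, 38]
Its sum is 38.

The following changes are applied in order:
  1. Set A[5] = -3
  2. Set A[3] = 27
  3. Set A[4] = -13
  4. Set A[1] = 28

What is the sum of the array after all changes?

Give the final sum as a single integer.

Answer: 21

Derivation:
Initial sum: 38
Change 1: A[5] 38 -> -3, delta = -41, sum = -3
Change 2: A[3] 19 -> 27, delta = 8, sum = 5
Change 3: A[4] 6 -> -13, delta = -19, sum = -14
Change 4: A[1] -7 -> 28, delta = 35, sum = 21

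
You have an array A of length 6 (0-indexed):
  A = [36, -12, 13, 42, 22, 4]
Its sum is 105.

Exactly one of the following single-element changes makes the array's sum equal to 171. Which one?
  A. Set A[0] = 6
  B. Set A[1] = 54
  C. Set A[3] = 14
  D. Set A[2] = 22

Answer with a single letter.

Answer: B

Derivation:
Option A: A[0] 36->6, delta=-30, new_sum=105+(-30)=75
Option B: A[1] -12->54, delta=66, new_sum=105+(66)=171 <-- matches target
Option C: A[3] 42->14, delta=-28, new_sum=105+(-28)=77
Option D: A[2] 13->22, delta=9, new_sum=105+(9)=114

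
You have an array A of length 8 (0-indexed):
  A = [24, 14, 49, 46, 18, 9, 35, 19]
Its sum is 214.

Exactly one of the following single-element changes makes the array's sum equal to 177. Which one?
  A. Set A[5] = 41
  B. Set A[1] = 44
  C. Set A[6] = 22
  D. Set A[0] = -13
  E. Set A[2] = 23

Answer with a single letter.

Answer: D

Derivation:
Option A: A[5] 9->41, delta=32, new_sum=214+(32)=246
Option B: A[1] 14->44, delta=30, new_sum=214+(30)=244
Option C: A[6] 35->22, delta=-13, new_sum=214+(-13)=201
Option D: A[0] 24->-13, delta=-37, new_sum=214+(-37)=177 <-- matches target
Option E: A[2] 49->23, delta=-26, new_sum=214+(-26)=188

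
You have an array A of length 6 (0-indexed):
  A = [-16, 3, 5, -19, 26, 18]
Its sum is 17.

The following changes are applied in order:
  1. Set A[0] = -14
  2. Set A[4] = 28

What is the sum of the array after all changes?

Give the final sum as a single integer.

Initial sum: 17
Change 1: A[0] -16 -> -14, delta = 2, sum = 19
Change 2: A[4] 26 -> 28, delta = 2, sum = 21

Answer: 21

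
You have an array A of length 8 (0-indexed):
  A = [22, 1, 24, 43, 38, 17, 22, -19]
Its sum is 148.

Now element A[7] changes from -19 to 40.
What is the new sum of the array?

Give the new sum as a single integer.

Answer: 207

Derivation:
Old value at index 7: -19
New value at index 7: 40
Delta = 40 - -19 = 59
New sum = old_sum + delta = 148 + (59) = 207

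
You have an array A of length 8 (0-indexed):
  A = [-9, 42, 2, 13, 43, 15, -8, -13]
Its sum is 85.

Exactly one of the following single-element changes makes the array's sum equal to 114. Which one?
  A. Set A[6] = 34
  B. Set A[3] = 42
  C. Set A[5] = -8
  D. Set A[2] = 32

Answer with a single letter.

Option A: A[6] -8->34, delta=42, new_sum=85+(42)=127
Option B: A[3] 13->42, delta=29, new_sum=85+(29)=114 <-- matches target
Option C: A[5] 15->-8, delta=-23, new_sum=85+(-23)=62
Option D: A[2] 2->32, delta=30, new_sum=85+(30)=115

Answer: B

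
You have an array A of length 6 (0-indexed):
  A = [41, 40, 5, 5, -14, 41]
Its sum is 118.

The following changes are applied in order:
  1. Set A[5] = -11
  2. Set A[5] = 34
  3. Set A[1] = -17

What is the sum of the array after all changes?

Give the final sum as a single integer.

Initial sum: 118
Change 1: A[5] 41 -> -11, delta = -52, sum = 66
Change 2: A[5] -11 -> 34, delta = 45, sum = 111
Change 3: A[1] 40 -> -17, delta = -57, sum = 54

Answer: 54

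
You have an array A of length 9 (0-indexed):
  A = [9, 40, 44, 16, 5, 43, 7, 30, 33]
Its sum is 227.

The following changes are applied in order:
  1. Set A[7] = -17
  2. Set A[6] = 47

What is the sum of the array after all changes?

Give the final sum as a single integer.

Initial sum: 227
Change 1: A[7] 30 -> -17, delta = -47, sum = 180
Change 2: A[6] 7 -> 47, delta = 40, sum = 220

Answer: 220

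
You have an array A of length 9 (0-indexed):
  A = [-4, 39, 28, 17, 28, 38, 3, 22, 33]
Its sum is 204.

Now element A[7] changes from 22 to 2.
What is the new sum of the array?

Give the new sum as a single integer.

Old value at index 7: 22
New value at index 7: 2
Delta = 2 - 22 = -20
New sum = old_sum + delta = 204 + (-20) = 184

Answer: 184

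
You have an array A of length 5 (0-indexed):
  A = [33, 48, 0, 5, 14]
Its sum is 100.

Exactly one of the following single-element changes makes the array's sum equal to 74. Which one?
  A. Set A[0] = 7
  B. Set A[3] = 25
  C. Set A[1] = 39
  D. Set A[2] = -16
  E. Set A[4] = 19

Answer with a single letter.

Option A: A[0] 33->7, delta=-26, new_sum=100+(-26)=74 <-- matches target
Option B: A[3] 5->25, delta=20, new_sum=100+(20)=120
Option C: A[1] 48->39, delta=-9, new_sum=100+(-9)=91
Option D: A[2] 0->-16, delta=-16, new_sum=100+(-16)=84
Option E: A[4] 14->19, delta=5, new_sum=100+(5)=105

Answer: A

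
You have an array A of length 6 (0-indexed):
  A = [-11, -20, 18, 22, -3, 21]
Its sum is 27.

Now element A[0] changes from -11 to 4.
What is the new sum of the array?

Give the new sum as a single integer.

Old value at index 0: -11
New value at index 0: 4
Delta = 4 - -11 = 15
New sum = old_sum + delta = 27 + (15) = 42

Answer: 42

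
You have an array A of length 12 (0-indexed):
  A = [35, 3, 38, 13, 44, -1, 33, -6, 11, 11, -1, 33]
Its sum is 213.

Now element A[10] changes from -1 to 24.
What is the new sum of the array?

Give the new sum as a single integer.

Old value at index 10: -1
New value at index 10: 24
Delta = 24 - -1 = 25
New sum = old_sum + delta = 213 + (25) = 238

Answer: 238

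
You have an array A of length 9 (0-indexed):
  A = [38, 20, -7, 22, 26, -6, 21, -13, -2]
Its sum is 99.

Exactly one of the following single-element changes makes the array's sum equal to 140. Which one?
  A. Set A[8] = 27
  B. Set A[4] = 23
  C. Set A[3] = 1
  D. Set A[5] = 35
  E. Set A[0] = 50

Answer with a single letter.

Option A: A[8] -2->27, delta=29, new_sum=99+(29)=128
Option B: A[4] 26->23, delta=-3, new_sum=99+(-3)=96
Option C: A[3] 22->1, delta=-21, new_sum=99+(-21)=78
Option D: A[5] -6->35, delta=41, new_sum=99+(41)=140 <-- matches target
Option E: A[0] 38->50, delta=12, new_sum=99+(12)=111

Answer: D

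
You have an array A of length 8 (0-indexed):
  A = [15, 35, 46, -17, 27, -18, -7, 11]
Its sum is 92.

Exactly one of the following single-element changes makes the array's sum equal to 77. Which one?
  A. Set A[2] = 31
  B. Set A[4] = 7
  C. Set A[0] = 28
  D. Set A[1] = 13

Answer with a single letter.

Option A: A[2] 46->31, delta=-15, new_sum=92+(-15)=77 <-- matches target
Option B: A[4] 27->7, delta=-20, new_sum=92+(-20)=72
Option C: A[0] 15->28, delta=13, new_sum=92+(13)=105
Option D: A[1] 35->13, delta=-22, new_sum=92+(-22)=70

Answer: A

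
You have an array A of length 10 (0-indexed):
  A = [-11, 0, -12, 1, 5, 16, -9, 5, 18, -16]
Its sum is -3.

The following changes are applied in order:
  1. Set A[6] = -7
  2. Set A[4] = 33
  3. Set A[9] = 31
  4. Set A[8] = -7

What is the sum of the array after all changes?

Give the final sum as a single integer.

Initial sum: -3
Change 1: A[6] -9 -> -7, delta = 2, sum = -1
Change 2: A[4] 5 -> 33, delta = 28, sum = 27
Change 3: A[9] -16 -> 31, delta = 47, sum = 74
Change 4: A[8] 18 -> -7, delta = -25, sum = 49

Answer: 49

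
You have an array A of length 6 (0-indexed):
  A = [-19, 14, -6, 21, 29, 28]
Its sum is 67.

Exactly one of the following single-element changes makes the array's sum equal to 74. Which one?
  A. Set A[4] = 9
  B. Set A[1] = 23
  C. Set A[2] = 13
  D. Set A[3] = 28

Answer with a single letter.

Option A: A[4] 29->9, delta=-20, new_sum=67+(-20)=47
Option B: A[1] 14->23, delta=9, new_sum=67+(9)=76
Option C: A[2] -6->13, delta=19, new_sum=67+(19)=86
Option D: A[3] 21->28, delta=7, new_sum=67+(7)=74 <-- matches target

Answer: D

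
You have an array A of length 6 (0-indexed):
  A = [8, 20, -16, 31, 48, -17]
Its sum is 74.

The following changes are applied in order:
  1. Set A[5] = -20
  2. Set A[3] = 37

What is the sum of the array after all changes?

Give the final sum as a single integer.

Initial sum: 74
Change 1: A[5] -17 -> -20, delta = -3, sum = 71
Change 2: A[3] 31 -> 37, delta = 6, sum = 77

Answer: 77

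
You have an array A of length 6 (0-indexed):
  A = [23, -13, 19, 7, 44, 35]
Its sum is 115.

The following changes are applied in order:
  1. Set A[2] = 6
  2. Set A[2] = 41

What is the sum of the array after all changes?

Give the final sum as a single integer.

Initial sum: 115
Change 1: A[2] 19 -> 6, delta = -13, sum = 102
Change 2: A[2] 6 -> 41, delta = 35, sum = 137

Answer: 137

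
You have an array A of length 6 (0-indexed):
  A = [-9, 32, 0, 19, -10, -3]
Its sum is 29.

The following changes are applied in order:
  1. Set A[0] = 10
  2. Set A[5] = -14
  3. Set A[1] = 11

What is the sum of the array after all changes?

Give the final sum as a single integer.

Initial sum: 29
Change 1: A[0] -9 -> 10, delta = 19, sum = 48
Change 2: A[5] -3 -> -14, delta = -11, sum = 37
Change 3: A[1] 32 -> 11, delta = -21, sum = 16

Answer: 16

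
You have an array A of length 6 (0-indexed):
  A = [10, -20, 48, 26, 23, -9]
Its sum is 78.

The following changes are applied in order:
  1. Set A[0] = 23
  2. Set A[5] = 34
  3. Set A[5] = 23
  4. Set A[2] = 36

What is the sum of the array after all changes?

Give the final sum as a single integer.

Answer: 111

Derivation:
Initial sum: 78
Change 1: A[0] 10 -> 23, delta = 13, sum = 91
Change 2: A[5] -9 -> 34, delta = 43, sum = 134
Change 3: A[5] 34 -> 23, delta = -11, sum = 123
Change 4: A[2] 48 -> 36, delta = -12, sum = 111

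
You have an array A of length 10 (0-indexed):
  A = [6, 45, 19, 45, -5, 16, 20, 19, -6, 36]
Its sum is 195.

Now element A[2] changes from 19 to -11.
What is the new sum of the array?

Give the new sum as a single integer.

Old value at index 2: 19
New value at index 2: -11
Delta = -11 - 19 = -30
New sum = old_sum + delta = 195 + (-30) = 165

Answer: 165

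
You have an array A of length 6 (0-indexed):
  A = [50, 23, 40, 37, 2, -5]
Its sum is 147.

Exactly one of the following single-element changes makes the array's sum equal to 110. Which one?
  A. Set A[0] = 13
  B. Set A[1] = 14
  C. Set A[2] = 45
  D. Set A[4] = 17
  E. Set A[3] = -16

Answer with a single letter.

Option A: A[0] 50->13, delta=-37, new_sum=147+(-37)=110 <-- matches target
Option B: A[1] 23->14, delta=-9, new_sum=147+(-9)=138
Option C: A[2] 40->45, delta=5, new_sum=147+(5)=152
Option D: A[4] 2->17, delta=15, new_sum=147+(15)=162
Option E: A[3] 37->-16, delta=-53, new_sum=147+(-53)=94

Answer: A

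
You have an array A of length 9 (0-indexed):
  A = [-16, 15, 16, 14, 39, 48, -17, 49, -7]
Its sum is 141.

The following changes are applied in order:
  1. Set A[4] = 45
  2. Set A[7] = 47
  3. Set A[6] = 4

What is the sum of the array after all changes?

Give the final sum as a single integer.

Initial sum: 141
Change 1: A[4] 39 -> 45, delta = 6, sum = 147
Change 2: A[7] 49 -> 47, delta = -2, sum = 145
Change 3: A[6] -17 -> 4, delta = 21, sum = 166

Answer: 166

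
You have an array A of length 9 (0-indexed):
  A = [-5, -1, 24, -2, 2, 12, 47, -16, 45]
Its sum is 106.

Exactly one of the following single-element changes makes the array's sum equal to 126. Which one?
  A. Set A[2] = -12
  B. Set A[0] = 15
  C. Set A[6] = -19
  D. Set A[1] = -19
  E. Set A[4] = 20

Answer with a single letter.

Answer: B

Derivation:
Option A: A[2] 24->-12, delta=-36, new_sum=106+(-36)=70
Option B: A[0] -5->15, delta=20, new_sum=106+(20)=126 <-- matches target
Option C: A[6] 47->-19, delta=-66, new_sum=106+(-66)=40
Option D: A[1] -1->-19, delta=-18, new_sum=106+(-18)=88
Option E: A[4] 2->20, delta=18, new_sum=106+(18)=124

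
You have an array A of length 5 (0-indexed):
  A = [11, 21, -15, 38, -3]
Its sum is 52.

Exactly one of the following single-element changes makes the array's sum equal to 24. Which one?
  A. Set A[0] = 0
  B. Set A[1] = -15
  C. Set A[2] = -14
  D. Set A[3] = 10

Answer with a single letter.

Option A: A[0] 11->0, delta=-11, new_sum=52+(-11)=41
Option B: A[1] 21->-15, delta=-36, new_sum=52+(-36)=16
Option C: A[2] -15->-14, delta=1, new_sum=52+(1)=53
Option D: A[3] 38->10, delta=-28, new_sum=52+(-28)=24 <-- matches target

Answer: D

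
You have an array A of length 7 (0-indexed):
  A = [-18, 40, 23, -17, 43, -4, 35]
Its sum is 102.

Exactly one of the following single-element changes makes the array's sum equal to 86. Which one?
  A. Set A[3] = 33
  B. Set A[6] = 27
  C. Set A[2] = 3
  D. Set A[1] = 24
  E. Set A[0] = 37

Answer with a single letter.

Answer: D

Derivation:
Option A: A[3] -17->33, delta=50, new_sum=102+(50)=152
Option B: A[6] 35->27, delta=-8, new_sum=102+(-8)=94
Option C: A[2] 23->3, delta=-20, new_sum=102+(-20)=82
Option D: A[1] 40->24, delta=-16, new_sum=102+(-16)=86 <-- matches target
Option E: A[0] -18->37, delta=55, new_sum=102+(55)=157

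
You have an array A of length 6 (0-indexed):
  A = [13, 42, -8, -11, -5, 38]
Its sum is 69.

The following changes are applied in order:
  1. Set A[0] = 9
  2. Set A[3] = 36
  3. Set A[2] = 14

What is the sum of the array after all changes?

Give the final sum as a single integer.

Answer: 134

Derivation:
Initial sum: 69
Change 1: A[0] 13 -> 9, delta = -4, sum = 65
Change 2: A[3] -11 -> 36, delta = 47, sum = 112
Change 3: A[2] -8 -> 14, delta = 22, sum = 134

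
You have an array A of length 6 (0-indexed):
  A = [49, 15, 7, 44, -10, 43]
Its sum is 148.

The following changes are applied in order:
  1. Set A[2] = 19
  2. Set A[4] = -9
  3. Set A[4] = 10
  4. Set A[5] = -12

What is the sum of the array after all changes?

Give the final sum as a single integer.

Initial sum: 148
Change 1: A[2] 7 -> 19, delta = 12, sum = 160
Change 2: A[4] -10 -> -9, delta = 1, sum = 161
Change 3: A[4] -9 -> 10, delta = 19, sum = 180
Change 4: A[5] 43 -> -12, delta = -55, sum = 125

Answer: 125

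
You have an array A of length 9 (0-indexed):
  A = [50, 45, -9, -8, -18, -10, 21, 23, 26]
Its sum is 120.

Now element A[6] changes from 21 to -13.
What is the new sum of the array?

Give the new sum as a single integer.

Answer: 86

Derivation:
Old value at index 6: 21
New value at index 6: -13
Delta = -13 - 21 = -34
New sum = old_sum + delta = 120 + (-34) = 86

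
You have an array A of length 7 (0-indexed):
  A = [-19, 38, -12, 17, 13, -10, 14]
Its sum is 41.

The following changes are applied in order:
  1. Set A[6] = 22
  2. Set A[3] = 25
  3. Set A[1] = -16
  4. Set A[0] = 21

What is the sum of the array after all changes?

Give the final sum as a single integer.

Initial sum: 41
Change 1: A[6] 14 -> 22, delta = 8, sum = 49
Change 2: A[3] 17 -> 25, delta = 8, sum = 57
Change 3: A[1] 38 -> -16, delta = -54, sum = 3
Change 4: A[0] -19 -> 21, delta = 40, sum = 43

Answer: 43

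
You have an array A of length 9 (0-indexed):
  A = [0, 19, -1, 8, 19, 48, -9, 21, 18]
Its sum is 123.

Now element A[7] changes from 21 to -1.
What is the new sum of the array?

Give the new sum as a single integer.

Answer: 101

Derivation:
Old value at index 7: 21
New value at index 7: -1
Delta = -1 - 21 = -22
New sum = old_sum + delta = 123 + (-22) = 101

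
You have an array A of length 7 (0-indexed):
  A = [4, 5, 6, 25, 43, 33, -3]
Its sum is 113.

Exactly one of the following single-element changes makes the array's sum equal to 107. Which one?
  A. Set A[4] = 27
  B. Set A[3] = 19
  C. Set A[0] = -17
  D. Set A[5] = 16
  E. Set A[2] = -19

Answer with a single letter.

Option A: A[4] 43->27, delta=-16, new_sum=113+(-16)=97
Option B: A[3] 25->19, delta=-6, new_sum=113+(-6)=107 <-- matches target
Option C: A[0] 4->-17, delta=-21, new_sum=113+(-21)=92
Option D: A[5] 33->16, delta=-17, new_sum=113+(-17)=96
Option E: A[2] 6->-19, delta=-25, new_sum=113+(-25)=88

Answer: B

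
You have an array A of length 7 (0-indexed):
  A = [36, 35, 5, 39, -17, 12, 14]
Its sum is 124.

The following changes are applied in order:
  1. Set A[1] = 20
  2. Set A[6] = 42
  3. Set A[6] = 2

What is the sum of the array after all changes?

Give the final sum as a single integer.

Initial sum: 124
Change 1: A[1] 35 -> 20, delta = -15, sum = 109
Change 2: A[6] 14 -> 42, delta = 28, sum = 137
Change 3: A[6] 42 -> 2, delta = -40, sum = 97

Answer: 97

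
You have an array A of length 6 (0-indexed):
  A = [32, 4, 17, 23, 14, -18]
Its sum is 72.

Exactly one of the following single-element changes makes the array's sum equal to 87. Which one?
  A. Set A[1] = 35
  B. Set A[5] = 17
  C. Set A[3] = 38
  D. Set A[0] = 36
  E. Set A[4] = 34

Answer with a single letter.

Answer: C

Derivation:
Option A: A[1] 4->35, delta=31, new_sum=72+(31)=103
Option B: A[5] -18->17, delta=35, new_sum=72+(35)=107
Option C: A[3] 23->38, delta=15, new_sum=72+(15)=87 <-- matches target
Option D: A[0] 32->36, delta=4, new_sum=72+(4)=76
Option E: A[4] 14->34, delta=20, new_sum=72+(20)=92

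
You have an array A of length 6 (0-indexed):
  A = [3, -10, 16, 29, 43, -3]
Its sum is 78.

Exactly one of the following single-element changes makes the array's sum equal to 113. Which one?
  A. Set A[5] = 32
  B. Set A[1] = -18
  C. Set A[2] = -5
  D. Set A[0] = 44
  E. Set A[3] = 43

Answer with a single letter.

Answer: A

Derivation:
Option A: A[5] -3->32, delta=35, new_sum=78+(35)=113 <-- matches target
Option B: A[1] -10->-18, delta=-8, new_sum=78+(-8)=70
Option C: A[2] 16->-5, delta=-21, new_sum=78+(-21)=57
Option D: A[0] 3->44, delta=41, new_sum=78+(41)=119
Option E: A[3] 29->43, delta=14, new_sum=78+(14)=92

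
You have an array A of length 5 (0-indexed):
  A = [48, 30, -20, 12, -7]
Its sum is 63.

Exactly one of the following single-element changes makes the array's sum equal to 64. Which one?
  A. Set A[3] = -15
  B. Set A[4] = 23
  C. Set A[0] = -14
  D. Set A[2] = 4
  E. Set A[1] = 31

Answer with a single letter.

Option A: A[3] 12->-15, delta=-27, new_sum=63+(-27)=36
Option B: A[4] -7->23, delta=30, new_sum=63+(30)=93
Option C: A[0] 48->-14, delta=-62, new_sum=63+(-62)=1
Option D: A[2] -20->4, delta=24, new_sum=63+(24)=87
Option E: A[1] 30->31, delta=1, new_sum=63+(1)=64 <-- matches target

Answer: E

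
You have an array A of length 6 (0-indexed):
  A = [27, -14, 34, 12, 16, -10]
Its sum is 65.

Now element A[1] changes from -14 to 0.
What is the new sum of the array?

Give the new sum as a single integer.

Answer: 79

Derivation:
Old value at index 1: -14
New value at index 1: 0
Delta = 0 - -14 = 14
New sum = old_sum + delta = 65 + (14) = 79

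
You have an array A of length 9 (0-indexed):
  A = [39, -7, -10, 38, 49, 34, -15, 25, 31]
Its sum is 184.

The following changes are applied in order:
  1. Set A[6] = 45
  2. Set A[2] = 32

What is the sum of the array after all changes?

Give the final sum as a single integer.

Answer: 286

Derivation:
Initial sum: 184
Change 1: A[6] -15 -> 45, delta = 60, sum = 244
Change 2: A[2] -10 -> 32, delta = 42, sum = 286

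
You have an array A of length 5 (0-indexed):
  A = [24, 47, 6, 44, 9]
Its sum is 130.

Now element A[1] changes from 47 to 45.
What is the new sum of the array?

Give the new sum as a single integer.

Old value at index 1: 47
New value at index 1: 45
Delta = 45 - 47 = -2
New sum = old_sum + delta = 130 + (-2) = 128

Answer: 128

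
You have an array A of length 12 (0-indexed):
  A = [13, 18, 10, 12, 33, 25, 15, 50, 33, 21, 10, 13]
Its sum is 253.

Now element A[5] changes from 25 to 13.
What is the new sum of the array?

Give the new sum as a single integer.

Answer: 241

Derivation:
Old value at index 5: 25
New value at index 5: 13
Delta = 13 - 25 = -12
New sum = old_sum + delta = 253 + (-12) = 241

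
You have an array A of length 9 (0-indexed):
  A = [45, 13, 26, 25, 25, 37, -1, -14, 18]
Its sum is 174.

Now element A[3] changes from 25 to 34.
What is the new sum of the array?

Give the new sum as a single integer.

Answer: 183

Derivation:
Old value at index 3: 25
New value at index 3: 34
Delta = 34 - 25 = 9
New sum = old_sum + delta = 174 + (9) = 183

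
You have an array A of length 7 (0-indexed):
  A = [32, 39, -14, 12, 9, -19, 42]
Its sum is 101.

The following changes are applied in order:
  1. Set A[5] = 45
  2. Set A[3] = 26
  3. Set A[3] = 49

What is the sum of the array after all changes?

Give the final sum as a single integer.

Initial sum: 101
Change 1: A[5] -19 -> 45, delta = 64, sum = 165
Change 2: A[3] 12 -> 26, delta = 14, sum = 179
Change 3: A[3] 26 -> 49, delta = 23, sum = 202

Answer: 202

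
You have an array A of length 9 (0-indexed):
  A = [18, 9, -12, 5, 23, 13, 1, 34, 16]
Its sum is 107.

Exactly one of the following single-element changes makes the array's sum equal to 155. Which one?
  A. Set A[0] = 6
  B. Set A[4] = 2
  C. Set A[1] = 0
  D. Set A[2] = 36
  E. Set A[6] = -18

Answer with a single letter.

Option A: A[0] 18->6, delta=-12, new_sum=107+(-12)=95
Option B: A[4] 23->2, delta=-21, new_sum=107+(-21)=86
Option C: A[1] 9->0, delta=-9, new_sum=107+(-9)=98
Option D: A[2] -12->36, delta=48, new_sum=107+(48)=155 <-- matches target
Option E: A[6] 1->-18, delta=-19, new_sum=107+(-19)=88

Answer: D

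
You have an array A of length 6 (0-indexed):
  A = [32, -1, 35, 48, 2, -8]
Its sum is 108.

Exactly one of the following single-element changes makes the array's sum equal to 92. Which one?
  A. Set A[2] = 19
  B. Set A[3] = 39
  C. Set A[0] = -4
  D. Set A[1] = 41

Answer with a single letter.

Answer: A

Derivation:
Option A: A[2] 35->19, delta=-16, new_sum=108+(-16)=92 <-- matches target
Option B: A[3] 48->39, delta=-9, new_sum=108+(-9)=99
Option C: A[0] 32->-4, delta=-36, new_sum=108+(-36)=72
Option D: A[1] -1->41, delta=42, new_sum=108+(42)=150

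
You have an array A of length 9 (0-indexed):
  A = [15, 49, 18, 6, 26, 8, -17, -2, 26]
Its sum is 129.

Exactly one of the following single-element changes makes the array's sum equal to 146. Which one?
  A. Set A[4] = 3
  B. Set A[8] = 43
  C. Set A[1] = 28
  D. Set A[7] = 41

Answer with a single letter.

Answer: B

Derivation:
Option A: A[4] 26->3, delta=-23, new_sum=129+(-23)=106
Option B: A[8] 26->43, delta=17, new_sum=129+(17)=146 <-- matches target
Option C: A[1] 49->28, delta=-21, new_sum=129+(-21)=108
Option D: A[7] -2->41, delta=43, new_sum=129+(43)=172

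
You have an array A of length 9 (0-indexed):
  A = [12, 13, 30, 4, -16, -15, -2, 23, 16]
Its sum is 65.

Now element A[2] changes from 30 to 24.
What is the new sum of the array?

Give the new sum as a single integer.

Answer: 59

Derivation:
Old value at index 2: 30
New value at index 2: 24
Delta = 24 - 30 = -6
New sum = old_sum + delta = 65 + (-6) = 59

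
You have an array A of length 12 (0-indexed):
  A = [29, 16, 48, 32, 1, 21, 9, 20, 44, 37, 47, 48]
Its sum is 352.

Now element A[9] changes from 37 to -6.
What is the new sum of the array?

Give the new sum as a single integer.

Answer: 309

Derivation:
Old value at index 9: 37
New value at index 9: -6
Delta = -6 - 37 = -43
New sum = old_sum + delta = 352 + (-43) = 309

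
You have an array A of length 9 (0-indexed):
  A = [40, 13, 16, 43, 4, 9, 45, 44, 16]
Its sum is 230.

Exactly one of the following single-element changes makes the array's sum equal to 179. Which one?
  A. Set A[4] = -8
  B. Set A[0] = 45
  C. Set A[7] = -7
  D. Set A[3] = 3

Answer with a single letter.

Option A: A[4] 4->-8, delta=-12, new_sum=230+(-12)=218
Option B: A[0] 40->45, delta=5, new_sum=230+(5)=235
Option C: A[7] 44->-7, delta=-51, new_sum=230+(-51)=179 <-- matches target
Option D: A[3] 43->3, delta=-40, new_sum=230+(-40)=190

Answer: C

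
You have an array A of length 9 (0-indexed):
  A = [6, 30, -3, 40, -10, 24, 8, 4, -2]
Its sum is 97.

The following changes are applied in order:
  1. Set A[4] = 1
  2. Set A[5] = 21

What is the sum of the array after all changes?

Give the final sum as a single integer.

Initial sum: 97
Change 1: A[4] -10 -> 1, delta = 11, sum = 108
Change 2: A[5] 24 -> 21, delta = -3, sum = 105

Answer: 105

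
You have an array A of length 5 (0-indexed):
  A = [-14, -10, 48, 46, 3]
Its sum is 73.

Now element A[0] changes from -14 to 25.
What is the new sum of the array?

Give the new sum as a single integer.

Answer: 112

Derivation:
Old value at index 0: -14
New value at index 0: 25
Delta = 25 - -14 = 39
New sum = old_sum + delta = 73 + (39) = 112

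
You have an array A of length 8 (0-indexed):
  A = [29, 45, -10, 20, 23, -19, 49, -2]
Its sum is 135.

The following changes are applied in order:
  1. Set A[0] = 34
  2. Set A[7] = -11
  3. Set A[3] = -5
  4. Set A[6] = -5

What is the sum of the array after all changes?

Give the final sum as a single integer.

Initial sum: 135
Change 1: A[0] 29 -> 34, delta = 5, sum = 140
Change 2: A[7] -2 -> -11, delta = -9, sum = 131
Change 3: A[3] 20 -> -5, delta = -25, sum = 106
Change 4: A[6] 49 -> -5, delta = -54, sum = 52

Answer: 52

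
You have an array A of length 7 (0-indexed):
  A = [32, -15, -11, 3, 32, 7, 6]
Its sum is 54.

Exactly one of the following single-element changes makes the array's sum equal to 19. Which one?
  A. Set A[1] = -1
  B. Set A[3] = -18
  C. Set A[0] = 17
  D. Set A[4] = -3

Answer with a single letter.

Answer: D

Derivation:
Option A: A[1] -15->-1, delta=14, new_sum=54+(14)=68
Option B: A[3] 3->-18, delta=-21, new_sum=54+(-21)=33
Option C: A[0] 32->17, delta=-15, new_sum=54+(-15)=39
Option D: A[4] 32->-3, delta=-35, new_sum=54+(-35)=19 <-- matches target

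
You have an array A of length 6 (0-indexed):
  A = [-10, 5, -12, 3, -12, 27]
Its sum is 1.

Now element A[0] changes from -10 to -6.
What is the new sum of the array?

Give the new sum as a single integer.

Answer: 5

Derivation:
Old value at index 0: -10
New value at index 0: -6
Delta = -6 - -10 = 4
New sum = old_sum + delta = 1 + (4) = 5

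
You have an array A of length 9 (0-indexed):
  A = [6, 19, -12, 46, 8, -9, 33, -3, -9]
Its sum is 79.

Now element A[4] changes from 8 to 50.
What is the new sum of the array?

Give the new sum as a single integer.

Old value at index 4: 8
New value at index 4: 50
Delta = 50 - 8 = 42
New sum = old_sum + delta = 79 + (42) = 121

Answer: 121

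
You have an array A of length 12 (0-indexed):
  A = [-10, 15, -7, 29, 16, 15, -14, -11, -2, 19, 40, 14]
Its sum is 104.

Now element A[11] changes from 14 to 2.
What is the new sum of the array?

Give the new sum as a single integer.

Answer: 92

Derivation:
Old value at index 11: 14
New value at index 11: 2
Delta = 2 - 14 = -12
New sum = old_sum + delta = 104 + (-12) = 92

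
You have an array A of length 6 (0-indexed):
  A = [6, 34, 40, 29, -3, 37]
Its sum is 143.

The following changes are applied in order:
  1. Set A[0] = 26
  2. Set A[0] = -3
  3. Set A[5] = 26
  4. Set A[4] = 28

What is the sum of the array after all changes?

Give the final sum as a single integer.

Answer: 154

Derivation:
Initial sum: 143
Change 1: A[0] 6 -> 26, delta = 20, sum = 163
Change 2: A[0] 26 -> -3, delta = -29, sum = 134
Change 3: A[5] 37 -> 26, delta = -11, sum = 123
Change 4: A[4] -3 -> 28, delta = 31, sum = 154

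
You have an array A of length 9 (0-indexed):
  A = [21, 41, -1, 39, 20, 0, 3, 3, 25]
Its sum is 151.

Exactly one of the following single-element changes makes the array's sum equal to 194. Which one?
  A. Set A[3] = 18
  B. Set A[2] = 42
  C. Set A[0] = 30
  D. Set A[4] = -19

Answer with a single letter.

Option A: A[3] 39->18, delta=-21, new_sum=151+(-21)=130
Option B: A[2] -1->42, delta=43, new_sum=151+(43)=194 <-- matches target
Option C: A[0] 21->30, delta=9, new_sum=151+(9)=160
Option D: A[4] 20->-19, delta=-39, new_sum=151+(-39)=112

Answer: B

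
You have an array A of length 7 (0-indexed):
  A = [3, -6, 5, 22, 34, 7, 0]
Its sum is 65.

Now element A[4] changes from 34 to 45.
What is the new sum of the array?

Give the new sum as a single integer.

Answer: 76

Derivation:
Old value at index 4: 34
New value at index 4: 45
Delta = 45 - 34 = 11
New sum = old_sum + delta = 65 + (11) = 76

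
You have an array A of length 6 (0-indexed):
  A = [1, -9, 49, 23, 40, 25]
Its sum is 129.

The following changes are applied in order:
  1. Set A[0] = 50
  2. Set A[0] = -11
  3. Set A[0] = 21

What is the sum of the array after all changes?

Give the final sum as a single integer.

Answer: 149

Derivation:
Initial sum: 129
Change 1: A[0] 1 -> 50, delta = 49, sum = 178
Change 2: A[0] 50 -> -11, delta = -61, sum = 117
Change 3: A[0] -11 -> 21, delta = 32, sum = 149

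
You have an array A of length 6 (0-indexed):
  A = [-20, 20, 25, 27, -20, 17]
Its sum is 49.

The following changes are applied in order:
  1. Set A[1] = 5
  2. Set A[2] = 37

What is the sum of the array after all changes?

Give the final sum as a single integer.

Initial sum: 49
Change 1: A[1] 20 -> 5, delta = -15, sum = 34
Change 2: A[2] 25 -> 37, delta = 12, sum = 46

Answer: 46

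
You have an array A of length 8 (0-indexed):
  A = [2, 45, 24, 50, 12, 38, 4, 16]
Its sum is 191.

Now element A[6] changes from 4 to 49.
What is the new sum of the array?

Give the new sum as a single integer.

Old value at index 6: 4
New value at index 6: 49
Delta = 49 - 4 = 45
New sum = old_sum + delta = 191 + (45) = 236

Answer: 236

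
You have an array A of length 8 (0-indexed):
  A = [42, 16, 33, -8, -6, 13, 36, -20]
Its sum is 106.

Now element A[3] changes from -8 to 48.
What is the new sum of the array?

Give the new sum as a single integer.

Answer: 162

Derivation:
Old value at index 3: -8
New value at index 3: 48
Delta = 48 - -8 = 56
New sum = old_sum + delta = 106 + (56) = 162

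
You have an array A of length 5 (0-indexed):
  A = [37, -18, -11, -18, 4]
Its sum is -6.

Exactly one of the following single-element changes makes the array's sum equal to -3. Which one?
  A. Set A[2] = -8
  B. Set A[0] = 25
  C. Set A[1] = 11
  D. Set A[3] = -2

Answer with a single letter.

Answer: A

Derivation:
Option A: A[2] -11->-8, delta=3, new_sum=-6+(3)=-3 <-- matches target
Option B: A[0] 37->25, delta=-12, new_sum=-6+(-12)=-18
Option C: A[1] -18->11, delta=29, new_sum=-6+(29)=23
Option D: A[3] -18->-2, delta=16, new_sum=-6+(16)=10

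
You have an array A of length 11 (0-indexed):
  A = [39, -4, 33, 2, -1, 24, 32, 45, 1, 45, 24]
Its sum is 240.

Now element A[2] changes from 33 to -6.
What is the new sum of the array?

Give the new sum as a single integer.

Answer: 201

Derivation:
Old value at index 2: 33
New value at index 2: -6
Delta = -6 - 33 = -39
New sum = old_sum + delta = 240 + (-39) = 201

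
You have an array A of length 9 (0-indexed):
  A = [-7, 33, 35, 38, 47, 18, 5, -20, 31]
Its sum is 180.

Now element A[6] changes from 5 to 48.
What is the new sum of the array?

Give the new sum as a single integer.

Answer: 223

Derivation:
Old value at index 6: 5
New value at index 6: 48
Delta = 48 - 5 = 43
New sum = old_sum + delta = 180 + (43) = 223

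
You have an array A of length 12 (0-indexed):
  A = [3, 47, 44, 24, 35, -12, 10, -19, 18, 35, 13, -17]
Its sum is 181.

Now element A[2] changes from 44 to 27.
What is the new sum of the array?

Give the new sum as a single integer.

Answer: 164

Derivation:
Old value at index 2: 44
New value at index 2: 27
Delta = 27 - 44 = -17
New sum = old_sum + delta = 181 + (-17) = 164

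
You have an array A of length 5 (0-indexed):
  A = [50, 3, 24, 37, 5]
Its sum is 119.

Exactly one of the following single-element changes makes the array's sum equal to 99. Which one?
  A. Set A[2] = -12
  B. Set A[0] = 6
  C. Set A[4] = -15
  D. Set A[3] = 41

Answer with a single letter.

Option A: A[2] 24->-12, delta=-36, new_sum=119+(-36)=83
Option B: A[0] 50->6, delta=-44, new_sum=119+(-44)=75
Option C: A[4] 5->-15, delta=-20, new_sum=119+(-20)=99 <-- matches target
Option D: A[3] 37->41, delta=4, new_sum=119+(4)=123

Answer: C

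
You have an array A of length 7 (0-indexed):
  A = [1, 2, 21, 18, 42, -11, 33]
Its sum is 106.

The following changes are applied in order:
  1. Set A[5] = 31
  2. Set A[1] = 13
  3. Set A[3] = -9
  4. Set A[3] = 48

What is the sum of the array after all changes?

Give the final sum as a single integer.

Initial sum: 106
Change 1: A[5] -11 -> 31, delta = 42, sum = 148
Change 2: A[1] 2 -> 13, delta = 11, sum = 159
Change 3: A[3] 18 -> -9, delta = -27, sum = 132
Change 4: A[3] -9 -> 48, delta = 57, sum = 189

Answer: 189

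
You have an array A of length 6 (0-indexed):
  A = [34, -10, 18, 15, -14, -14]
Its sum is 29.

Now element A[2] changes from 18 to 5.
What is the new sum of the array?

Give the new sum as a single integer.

Answer: 16

Derivation:
Old value at index 2: 18
New value at index 2: 5
Delta = 5 - 18 = -13
New sum = old_sum + delta = 29 + (-13) = 16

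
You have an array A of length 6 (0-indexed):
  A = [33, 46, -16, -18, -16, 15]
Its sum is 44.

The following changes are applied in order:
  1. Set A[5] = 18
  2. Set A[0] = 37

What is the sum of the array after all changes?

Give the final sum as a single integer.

Initial sum: 44
Change 1: A[5] 15 -> 18, delta = 3, sum = 47
Change 2: A[0] 33 -> 37, delta = 4, sum = 51

Answer: 51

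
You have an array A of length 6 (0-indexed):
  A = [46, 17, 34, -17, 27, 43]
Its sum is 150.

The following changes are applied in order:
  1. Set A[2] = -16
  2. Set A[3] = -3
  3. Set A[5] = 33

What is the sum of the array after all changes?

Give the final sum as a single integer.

Initial sum: 150
Change 1: A[2] 34 -> -16, delta = -50, sum = 100
Change 2: A[3] -17 -> -3, delta = 14, sum = 114
Change 3: A[5] 43 -> 33, delta = -10, sum = 104

Answer: 104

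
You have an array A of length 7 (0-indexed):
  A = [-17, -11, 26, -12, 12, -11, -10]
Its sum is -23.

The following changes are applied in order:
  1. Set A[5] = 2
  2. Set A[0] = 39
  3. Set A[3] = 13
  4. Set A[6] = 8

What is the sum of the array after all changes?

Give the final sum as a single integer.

Answer: 89

Derivation:
Initial sum: -23
Change 1: A[5] -11 -> 2, delta = 13, sum = -10
Change 2: A[0] -17 -> 39, delta = 56, sum = 46
Change 3: A[3] -12 -> 13, delta = 25, sum = 71
Change 4: A[6] -10 -> 8, delta = 18, sum = 89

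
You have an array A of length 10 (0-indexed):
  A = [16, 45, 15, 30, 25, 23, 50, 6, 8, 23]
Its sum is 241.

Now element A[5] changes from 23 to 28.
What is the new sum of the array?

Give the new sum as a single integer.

Answer: 246

Derivation:
Old value at index 5: 23
New value at index 5: 28
Delta = 28 - 23 = 5
New sum = old_sum + delta = 241 + (5) = 246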